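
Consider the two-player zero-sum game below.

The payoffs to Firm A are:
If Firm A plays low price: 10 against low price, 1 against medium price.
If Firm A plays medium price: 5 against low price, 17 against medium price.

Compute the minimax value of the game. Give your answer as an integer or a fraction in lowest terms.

Row minima are 1 and 5, so Firm A's maximin is 5; column maxima are 10 and 17, so Firm B's minimax is 10. These differ, so the equilibrium is in mixed strategies.
Let Firm A play low price with probability p. Firm B is indifferent when 10p + 5(1−p) = p + 17(1−p), giving p = 4/7.
Let Firm B play low price with probability q. Firm A is indifferent when 10q + (1−q) = 5q + 17(1−q), giving q = 16/21.
The value is 10·(16/21) + (1)·(5/21) = 55/7.

55/7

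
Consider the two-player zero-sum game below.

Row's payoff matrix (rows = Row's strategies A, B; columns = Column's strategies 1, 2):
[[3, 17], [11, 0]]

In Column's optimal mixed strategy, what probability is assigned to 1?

17/25

Row minima are 3 and 0, so Row's maximin is 3; column maxima are 11 and 17, so Column's minimax is 11. These differ, so the equilibrium is in mixed strategies.
Let Column play 1 with probability q. Row is indifferent when 3q + 17(1−q) = 11q, giving q = 17/25.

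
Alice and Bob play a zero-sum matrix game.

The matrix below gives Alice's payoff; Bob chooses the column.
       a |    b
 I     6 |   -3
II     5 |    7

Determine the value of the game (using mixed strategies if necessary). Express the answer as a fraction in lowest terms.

57/11

Row minima are -3 and 5, so Alice's maximin is 5; column maxima are 6 and 7, so Bob's minimax is 6. These differ, so the equilibrium is in mixed strategies.
Let Alice play I with probability p. Bob is indifferent when 6p + 5(1−p) = −3p + 7(1−p), giving p = 2/11.
Let Bob play a with probability q. Alice is indifferent when 6q − 3(1−q) = 5q + 7(1−q), giving q = 10/11.
The value is 6·(10/11) + (-3)·(1/11) = 57/11.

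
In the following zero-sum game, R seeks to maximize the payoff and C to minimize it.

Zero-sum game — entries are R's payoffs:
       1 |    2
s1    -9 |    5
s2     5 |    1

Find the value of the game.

Row minima are -9 and 1, so R's maximin is 1; column maxima are 5 and 5, so C's minimax is 5. These differ, so the equilibrium is in mixed strategies.
Let R play s1 with probability p. C is indifferent when −9p + 5(1−p) = 5p + (1−p), giving p = 2/9.
Let C play 1 with probability q. R is indifferent when −9q + 5(1−q) = 5q + (1−q), giving q = 2/9.
The value is -9·(2/9) + (5)·(7/9) = 17/9.

17/9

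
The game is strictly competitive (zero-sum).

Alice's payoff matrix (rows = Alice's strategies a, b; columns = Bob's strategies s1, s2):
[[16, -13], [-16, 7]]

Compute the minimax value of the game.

Row minima are -13 and -16, so Alice's maximin is -13; column maxima are 16 and 7, so Bob's minimax is 7. These differ, so the equilibrium is in mixed strategies.
Let Alice play a with probability p. Bob is indifferent when 16p − 16(1−p) = −13p + 7(1−p), giving p = 23/52.
Let Bob play s1 with probability q. Alice is indifferent when 16q − 13(1−q) = −16q + 7(1−q), giving q = 5/13.
The value is 16·(5/13) + (-13)·(8/13) = -24/13.

-24/13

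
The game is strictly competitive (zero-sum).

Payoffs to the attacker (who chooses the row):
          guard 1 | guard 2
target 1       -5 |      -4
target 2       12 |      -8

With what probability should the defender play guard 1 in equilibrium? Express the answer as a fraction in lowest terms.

Row minima are -5 and -8, so the attacker's maximin is -5; column maxima are 12 and -4, so the defender's minimax is -4. These differ, so the equilibrium is in mixed strategies.
Let the defender play guard 1 with probability q. The attacker is indifferent when −5q − 4(1−q) = 12q − 8(1−q), giving q = 4/21.

4/21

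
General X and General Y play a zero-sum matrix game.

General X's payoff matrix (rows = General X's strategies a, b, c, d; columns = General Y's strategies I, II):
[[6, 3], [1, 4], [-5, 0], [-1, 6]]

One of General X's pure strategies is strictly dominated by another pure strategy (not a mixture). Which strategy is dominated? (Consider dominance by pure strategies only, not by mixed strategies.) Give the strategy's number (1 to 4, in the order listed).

Compare c with a: 6 > -5, 3 > 0.
So a strictly dominates c for General X; c is strictly dominated.

3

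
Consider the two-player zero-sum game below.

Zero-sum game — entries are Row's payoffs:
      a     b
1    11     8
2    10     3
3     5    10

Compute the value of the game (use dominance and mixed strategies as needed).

35/4

Row 2 is strictly dominated by row 1, so Row never plays it.
The remaining 2×2 game on (1, 3) × (a, b) has no saddle point. Let Row play 1 with probability p; indifference gives 11p + 5(1−p) = 8p + 10(1−p), so p = 5/8.
Similarly Column's optimal q on a is 1/4, and the value is 11·(1/4) + (8)·(3/4) = 35/4.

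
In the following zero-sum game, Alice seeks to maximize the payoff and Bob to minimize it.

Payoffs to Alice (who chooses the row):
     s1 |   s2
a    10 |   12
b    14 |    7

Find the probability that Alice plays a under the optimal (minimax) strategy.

7/9

Row minima are 10 and 7, so Alice's maximin is 10; column maxima are 14 and 12, so Bob's minimax is 12. These differ, so the equilibrium is in mixed strategies.
Let Alice play a with probability p. Bob is indifferent when 10p + 14(1−p) = 12p + 7(1−p), giving p = 7/9.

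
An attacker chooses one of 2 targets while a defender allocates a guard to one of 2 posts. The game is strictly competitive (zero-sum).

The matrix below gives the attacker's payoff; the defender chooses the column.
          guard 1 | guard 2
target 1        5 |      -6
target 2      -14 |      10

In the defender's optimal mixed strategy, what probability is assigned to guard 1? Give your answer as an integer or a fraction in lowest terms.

16/35

Row minima are -6 and -14, so the attacker's maximin is -6; column maxima are 5 and 10, so the defender's minimax is 5. These differ, so the equilibrium is in mixed strategies.
Let the defender play guard 1 with probability q. The attacker is indifferent when 5q − 6(1−q) = −14q + 10(1−q), giving q = 16/35.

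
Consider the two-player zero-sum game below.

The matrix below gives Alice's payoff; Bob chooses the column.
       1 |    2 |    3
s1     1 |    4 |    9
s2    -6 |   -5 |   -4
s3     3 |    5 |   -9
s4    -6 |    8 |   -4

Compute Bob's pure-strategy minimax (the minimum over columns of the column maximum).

The worst case (largest entry) in each column is 1: 3, 2: 8, 3: 9.
The best (smallest) of these is 3.

3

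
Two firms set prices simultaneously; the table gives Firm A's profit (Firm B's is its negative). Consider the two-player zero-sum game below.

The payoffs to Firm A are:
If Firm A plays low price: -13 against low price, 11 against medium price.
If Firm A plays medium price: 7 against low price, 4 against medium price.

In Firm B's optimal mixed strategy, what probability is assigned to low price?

7/27

Row minima are -13 and 4, so Firm A's maximin is 4; column maxima are 7 and 11, so Firm B's minimax is 7. These differ, so the equilibrium is in mixed strategies.
Let Firm B play low price with probability q. Firm A is indifferent when −13q + 11(1−q) = 7q + 4(1−q), giving q = 7/27.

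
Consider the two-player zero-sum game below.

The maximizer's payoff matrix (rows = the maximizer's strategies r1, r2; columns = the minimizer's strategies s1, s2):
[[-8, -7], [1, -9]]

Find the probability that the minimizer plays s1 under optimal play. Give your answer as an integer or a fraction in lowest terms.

Row minima are -8 and -9, so the maximizer's maximin is -8; column maxima are 1 and -7, so the minimizer's minimax is -7. These differ, so the equilibrium is in mixed strategies.
Let the minimizer play s1 with probability q. The maximizer is indifferent when −8q − 7(1−q) = q − 9(1−q), giving q = 2/11.

2/11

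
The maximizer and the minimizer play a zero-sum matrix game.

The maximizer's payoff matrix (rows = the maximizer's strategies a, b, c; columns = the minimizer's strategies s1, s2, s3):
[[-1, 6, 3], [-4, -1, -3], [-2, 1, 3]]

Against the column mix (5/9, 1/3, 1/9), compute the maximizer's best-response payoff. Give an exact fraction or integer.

a: (-1)·(5/9) + (6)·(1/3) + (3)·(1/9) = 16/9.
b: (-4)·(5/9) + (-1)·(1/3) + (-3)·(1/9) = -26/9.
c: (-2)·(5/9) + (1)·(1/3) + (3)·(1/9) = -4/9.
The best pure response is a with expected payoff 16/9.

16/9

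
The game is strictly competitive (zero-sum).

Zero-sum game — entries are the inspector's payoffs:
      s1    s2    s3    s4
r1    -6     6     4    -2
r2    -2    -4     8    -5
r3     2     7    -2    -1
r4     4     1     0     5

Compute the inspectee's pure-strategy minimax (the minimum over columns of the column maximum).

The worst case (largest entry) in each column is s1: 4, s2: 7, s3: 8, s4: 5.
The best (smallest) of these is 4.

4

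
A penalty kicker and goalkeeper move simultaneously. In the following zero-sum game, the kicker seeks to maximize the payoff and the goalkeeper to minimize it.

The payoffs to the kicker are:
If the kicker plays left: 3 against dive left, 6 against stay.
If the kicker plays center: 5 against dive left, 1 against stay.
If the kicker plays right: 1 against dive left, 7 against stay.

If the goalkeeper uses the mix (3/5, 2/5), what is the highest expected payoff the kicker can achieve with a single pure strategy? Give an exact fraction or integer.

21/5

left: (3)·(3/5) + (6)·(2/5) = 21/5.
center: (5)·(3/5) + (1)·(2/5) = 17/5.
right: (1)·(3/5) + (7)·(2/5) = 17/5.
The best pure response is left with expected payoff 21/5.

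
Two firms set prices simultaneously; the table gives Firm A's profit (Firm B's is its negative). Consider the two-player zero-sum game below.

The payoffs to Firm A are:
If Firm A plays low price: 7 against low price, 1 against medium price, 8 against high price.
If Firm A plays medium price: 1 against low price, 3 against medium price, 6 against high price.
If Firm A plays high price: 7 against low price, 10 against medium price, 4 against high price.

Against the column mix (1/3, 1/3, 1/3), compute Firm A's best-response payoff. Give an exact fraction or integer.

7

low price: (7)·(1/3) + (1)·(1/3) + (8)·(1/3) = 16/3.
medium price: (1)·(1/3) + (3)·(1/3) + (6)·(1/3) = 10/3.
high price: (7)·(1/3) + (10)·(1/3) + (4)·(1/3) = 7.
The best pure response is high price with expected payoff 7.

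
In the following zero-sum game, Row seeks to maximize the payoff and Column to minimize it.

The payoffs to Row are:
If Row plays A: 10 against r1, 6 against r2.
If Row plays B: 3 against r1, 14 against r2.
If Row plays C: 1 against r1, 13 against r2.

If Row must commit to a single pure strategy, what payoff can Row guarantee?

The worst-case payoff for each row is A: 6, B: 3, C: 1.
The best of these is 6.

6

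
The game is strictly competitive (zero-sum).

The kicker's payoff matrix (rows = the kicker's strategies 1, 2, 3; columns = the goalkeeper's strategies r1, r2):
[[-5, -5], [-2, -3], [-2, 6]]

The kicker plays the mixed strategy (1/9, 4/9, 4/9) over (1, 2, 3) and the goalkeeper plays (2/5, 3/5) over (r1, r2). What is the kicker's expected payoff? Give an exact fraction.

-7/15

Against (2/5, 3/5), each row's expected payoff is 1: -5; 2: -13/5; 3: 14/5.
Taking the (1/9, 4/9, 4/9)-weighted average: (1/9)·(-5) + (4/9)·(-13/5) + (4/9)·(14/5) = -7/15.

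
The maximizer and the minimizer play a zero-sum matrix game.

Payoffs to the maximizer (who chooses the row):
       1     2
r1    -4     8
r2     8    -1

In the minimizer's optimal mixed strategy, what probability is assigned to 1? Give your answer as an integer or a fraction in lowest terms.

Row minima are -4 and -1, so the maximizer's maximin is -1; column maxima are 8 and 8, so the minimizer's minimax is 8. These differ, so the equilibrium is in mixed strategies.
Let the minimizer play 1 with probability q. The maximizer is indifferent when −4q + 8(1−q) = 8q − (1−q), giving q = 3/7.

3/7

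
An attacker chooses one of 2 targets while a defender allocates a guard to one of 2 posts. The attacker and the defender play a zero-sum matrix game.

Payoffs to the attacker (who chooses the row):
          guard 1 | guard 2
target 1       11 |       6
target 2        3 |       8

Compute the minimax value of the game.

Row minima are 6 and 3, so the attacker's maximin is 6; column maxima are 11 and 8, so the defender's minimax is 8. These differ, so the equilibrium is in mixed strategies.
Let the attacker play target 1 with probability p. The defender is indifferent when 11p + 3(1−p) = 6p + 8(1−p), giving p = 1/2.
Let the defender play guard 1 with probability q. The attacker is indifferent when 11q + 6(1−q) = 3q + 8(1−q), giving q = 1/5.
The value is 11·(1/5) + (6)·(4/5) = 7.

7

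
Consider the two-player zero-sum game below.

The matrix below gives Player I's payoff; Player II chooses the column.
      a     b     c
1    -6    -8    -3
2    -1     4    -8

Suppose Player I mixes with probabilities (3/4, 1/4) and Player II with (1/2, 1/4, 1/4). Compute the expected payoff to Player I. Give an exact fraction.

Against (1/2, 1/4, 1/4), each row's expected payoff is 1: -23/4; 2: -3/2.
Taking the (3/4, 1/4)-weighted average: (3/4)·(-23/4) + (1/4)·(-3/2) = -75/16.

-75/16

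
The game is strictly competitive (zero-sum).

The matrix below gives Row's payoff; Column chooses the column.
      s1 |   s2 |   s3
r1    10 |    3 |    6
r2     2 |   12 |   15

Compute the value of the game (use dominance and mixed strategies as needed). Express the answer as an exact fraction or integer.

114/17

Column s3 is strictly dominated by s2 for Column (it gives Row more in every row).
The remaining 2×2 game on (r1, r2) × (s1, s2) has no saddle point. Let Row play r1 with probability p; indifference gives 10p + 2(1−p) = 3p + 12(1−p), so p = 10/17.
Similarly Column's optimal q on s1 is 9/17, and the value is 10·(9/17) + (3)·(8/17) = 114/17.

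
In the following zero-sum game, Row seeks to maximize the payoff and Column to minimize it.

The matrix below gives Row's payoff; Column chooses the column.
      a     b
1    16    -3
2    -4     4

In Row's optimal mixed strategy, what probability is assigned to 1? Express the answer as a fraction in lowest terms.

8/27

Row minima are -3 and -4, so Row's maximin is -3; column maxima are 16 and 4, so Column's minimax is 4. These differ, so the equilibrium is in mixed strategies.
Let Row play 1 with probability p. Column is indifferent when 16p − 4(1−p) = −3p + 4(1−p), giving p = 8/27.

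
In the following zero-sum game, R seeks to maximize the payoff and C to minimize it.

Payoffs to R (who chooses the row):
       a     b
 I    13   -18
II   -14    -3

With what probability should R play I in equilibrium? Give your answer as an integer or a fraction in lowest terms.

Row minima are -18 and -14, so R's maximin is -14; column maxima are 13 and -3, so C's minimax is -3. These differ, so the equilibrium is in mixed strategies.
Let R play I with probability p. C is indifferent when 13p − 14(1−p) = −18p − 3(1−p), giving p = 11/42.

11/42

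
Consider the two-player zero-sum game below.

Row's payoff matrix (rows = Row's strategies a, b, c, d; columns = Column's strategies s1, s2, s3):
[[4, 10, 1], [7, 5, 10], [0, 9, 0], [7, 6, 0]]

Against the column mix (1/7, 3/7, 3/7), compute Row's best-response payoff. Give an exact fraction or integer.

52/7

a: (4)·(1/7) + (10)·(3/7) + (1)·(3/7) = 37/7.
b: (7)·(1/7) + (5)·(3/7) + (10)·(3/7) = 52/7.
c: (0)·(1/7) + (9)·(3/7) + (0)·(3/7) = 27/7.
d: (7)·(1/7) + (6)·(3/7) + (0)·(3/7) = 25/7.
The best pure response is b with expected payoff 52/7.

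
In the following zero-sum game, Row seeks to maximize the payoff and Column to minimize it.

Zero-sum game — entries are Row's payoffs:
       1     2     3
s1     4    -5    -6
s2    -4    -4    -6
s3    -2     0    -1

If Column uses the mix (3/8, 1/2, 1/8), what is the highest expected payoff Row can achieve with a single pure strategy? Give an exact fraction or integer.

s1: (4)·(3/8) + (-5)·(1/2) + (-6)·(1/8) = -7/4.
s2: (-4)·(3/8) + (-4)·(1/2) + (-6)·(1/8) = -17/4.
s3: (-2)·(3/8) + (0)·(1/2) + (-1)·(1/8) = -7/8.
The best pure response is s3 with expected payoff -7/8.

-7/8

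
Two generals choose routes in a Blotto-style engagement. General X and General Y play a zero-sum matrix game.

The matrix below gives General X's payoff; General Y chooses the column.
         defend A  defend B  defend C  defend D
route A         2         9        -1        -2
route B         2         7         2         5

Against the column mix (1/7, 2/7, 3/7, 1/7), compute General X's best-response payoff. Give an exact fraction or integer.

27/7

route A: (2)·(1/7) + (9)·(2/7) + (-1)·(3/7) + (-2)·(1/7) = 15/7.
route B: (2)·(1/7) + (7)·(2/7) + (2)·(3/7) + (5)·(1/7) = 27/7.
The best pure response is route B with expected payoff 27/7.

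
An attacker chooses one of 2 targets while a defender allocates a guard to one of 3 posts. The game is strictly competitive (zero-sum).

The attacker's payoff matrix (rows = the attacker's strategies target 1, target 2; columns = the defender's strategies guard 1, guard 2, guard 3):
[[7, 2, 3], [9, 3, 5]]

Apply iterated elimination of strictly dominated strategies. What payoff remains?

Column guard 3 is strictly dominated by guard 2 for the defender (2<3, 3<5); eliminate guard 3.
Row target 1 is strictly dominated by row target 2 (9>7, 3>2); eliminate target 1.
Column guard 1 is strictly dominated by guard 2 for the defender (3<9); eliminate guard 1.
Only (target 2, guard 2) remains, with payoff 3.

3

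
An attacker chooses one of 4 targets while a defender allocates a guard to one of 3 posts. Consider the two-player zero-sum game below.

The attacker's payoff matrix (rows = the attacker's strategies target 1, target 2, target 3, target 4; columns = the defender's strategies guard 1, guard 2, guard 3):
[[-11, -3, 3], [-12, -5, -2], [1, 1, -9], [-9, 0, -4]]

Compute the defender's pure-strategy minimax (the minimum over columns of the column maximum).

The worst case (largest entry) in each column is guard 1: 1, guard 2: 1, guard 3: 3.
The best (smallest) of these is 1.

1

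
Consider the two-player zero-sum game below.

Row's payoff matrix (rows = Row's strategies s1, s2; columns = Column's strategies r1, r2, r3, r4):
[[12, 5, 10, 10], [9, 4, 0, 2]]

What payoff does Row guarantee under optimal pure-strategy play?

5

Row minima: 5, 0 → Row's maximin is 5.
Column maxima: 12, 5, 10, 10 → Column's minimax is 5.
They coincide at (s1, r2), so the value is 5.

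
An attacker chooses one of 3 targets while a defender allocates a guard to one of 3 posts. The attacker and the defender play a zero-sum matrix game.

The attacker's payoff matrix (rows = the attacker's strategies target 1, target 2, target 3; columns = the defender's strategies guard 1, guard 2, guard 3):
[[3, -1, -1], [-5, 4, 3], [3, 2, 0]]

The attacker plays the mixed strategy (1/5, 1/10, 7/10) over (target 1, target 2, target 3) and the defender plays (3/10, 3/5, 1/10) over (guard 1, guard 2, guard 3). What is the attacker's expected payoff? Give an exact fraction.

163/100

Against (3/10, 3/5, 1/10), each row's expected payoff is target 1: 1/5; target 2: 6/5; target 3: 21/10.
Taking the (1/5, 1/10, 7/10)-weighted average: (1/5)·(1/5) + (1/10)·(6/5) + (7/10)·(21/10) = 163/100.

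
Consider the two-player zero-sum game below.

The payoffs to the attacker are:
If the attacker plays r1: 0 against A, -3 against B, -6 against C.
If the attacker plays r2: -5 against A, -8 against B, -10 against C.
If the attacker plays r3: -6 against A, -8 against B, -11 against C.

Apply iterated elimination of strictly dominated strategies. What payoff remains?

Column B is strictly dominated by C for the defender (-6<-3, -10<-8, -11<-8); eliminate B.
Row r2 is strictly dominated by row r1 (0>-5, -6>-10); eliminate r2.
Column A is strictly dominated by C for the defender (-6<0, -11<-6); eliminate A.
Row r3 is strictly dominated by row r1 (-6>-11); eliminate r3.
Only (r1, C) remains, with payoff -6.

-6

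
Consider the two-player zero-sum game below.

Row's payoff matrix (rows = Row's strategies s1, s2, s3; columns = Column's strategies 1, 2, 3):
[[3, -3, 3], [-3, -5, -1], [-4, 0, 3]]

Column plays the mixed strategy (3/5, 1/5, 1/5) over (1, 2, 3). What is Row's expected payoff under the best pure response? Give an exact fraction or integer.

9/5

s1: (3)·(3/5) + (-3)·(1/5) + (3)·(1/5) = 9/5.
s2: (-3)·(3/5) + (-5)·(1/5) + (-1)·(1/5) = -3.
s3: (-4)·(3/5) + (0)·(1/5) + (3)·(1/5) = -9/5.
The best pure response is s1 with expected payoff 9/5.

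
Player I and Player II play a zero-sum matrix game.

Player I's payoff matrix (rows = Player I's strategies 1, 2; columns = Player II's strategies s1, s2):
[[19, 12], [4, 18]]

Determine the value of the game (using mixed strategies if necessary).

Row minima are 12 and 4, so Player I's maximin is 12; column maxima are 19 and 18, so Player II's minimax is 18. These differ, so the equilibrium is in mixed strategies.
Let Player I play 1 with probability p. Player II is indifferent when 19p + 4(1−p) = 12p + 18(1−p), giving p = 2/3.
Let Player II play s1 with probability q. Player I is indifferent when 19q + 12(1−q) = 4q + 18(1−q), giving q = 2/7.
The value is 19·(2/7) + (12)·(5/7) = 14.

14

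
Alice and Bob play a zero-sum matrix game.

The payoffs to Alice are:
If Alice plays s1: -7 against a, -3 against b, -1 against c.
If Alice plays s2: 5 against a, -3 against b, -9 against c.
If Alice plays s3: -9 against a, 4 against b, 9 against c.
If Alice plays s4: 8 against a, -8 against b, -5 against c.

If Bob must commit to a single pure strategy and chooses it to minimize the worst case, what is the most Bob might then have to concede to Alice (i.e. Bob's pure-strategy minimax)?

4

The worst case (largest entry) in each column is a: 8, b: 4, c: 9.
The best (smallest) of these is 4.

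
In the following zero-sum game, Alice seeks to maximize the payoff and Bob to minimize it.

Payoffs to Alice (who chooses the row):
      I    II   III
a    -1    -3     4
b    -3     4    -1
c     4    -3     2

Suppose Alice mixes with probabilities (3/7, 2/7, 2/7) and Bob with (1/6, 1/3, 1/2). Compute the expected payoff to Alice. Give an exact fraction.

Against (1/6, 1/3, 1/2), each row's expected payoff is a: 5/6; b: 1/3; c: 2/3.
Taking the (3/7, 2/7, 2/7)-weighted average: (3/7)·(5/6) + (2/7)·(1/3) + (2/7)·(2/3) = 9/14.

9/14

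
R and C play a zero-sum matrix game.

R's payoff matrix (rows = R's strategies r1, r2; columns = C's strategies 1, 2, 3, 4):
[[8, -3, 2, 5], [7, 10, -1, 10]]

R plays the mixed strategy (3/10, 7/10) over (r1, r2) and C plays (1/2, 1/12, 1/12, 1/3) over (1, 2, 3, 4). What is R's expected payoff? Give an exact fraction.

Against (1/2, 1/12, 1/12, 1/3), each row's expected payoff is r1: 67/12; r2: 91/12.
Taking the (3/10, 7/10)-weighted average: (3/10)·(67/12) + (7/10)·(91/12) = 419/60.

419/60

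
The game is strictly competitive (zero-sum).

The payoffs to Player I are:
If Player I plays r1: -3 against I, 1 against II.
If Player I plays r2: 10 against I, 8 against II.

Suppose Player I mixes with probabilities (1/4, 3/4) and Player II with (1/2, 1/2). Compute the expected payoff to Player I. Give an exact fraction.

13/2

Against (1/2, 1/2), each row's expected payoff is r1: -1; r2: 9.
Taking the (1/4, 3/4)-weighted average: (1/4)·(-1) + (3/4)·(9) = 13/2.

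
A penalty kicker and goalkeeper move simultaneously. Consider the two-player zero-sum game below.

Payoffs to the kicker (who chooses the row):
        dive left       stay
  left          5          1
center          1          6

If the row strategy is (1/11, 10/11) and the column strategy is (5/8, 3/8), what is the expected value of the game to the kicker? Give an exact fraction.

129/44

Against (5/8, 3/8), each row's expected payoff is left: 7/2; center: 23/8.
Taking the (1/11, 10/11)-weighted average: (1/11)·(7/2) + (10/11)·(23/8) = 129/44.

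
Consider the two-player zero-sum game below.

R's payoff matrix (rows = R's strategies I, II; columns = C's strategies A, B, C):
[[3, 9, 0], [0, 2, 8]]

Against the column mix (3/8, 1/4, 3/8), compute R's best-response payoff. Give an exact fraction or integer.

I: (3)·(3/8) + (9)·(1/4) + (0)·(3/8) = 27/8.
II: (0)·(3/8) + (2)·(1/4) + (8)·(3/8) = 7/2.
The best pure response is II with expected payoff 7/2.

7/2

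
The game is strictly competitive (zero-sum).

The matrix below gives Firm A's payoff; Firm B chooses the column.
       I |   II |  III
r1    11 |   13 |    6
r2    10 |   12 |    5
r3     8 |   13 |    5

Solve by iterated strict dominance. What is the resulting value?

Column II is strictly dominated by I for Firm B (11<13, 10<12, 8<13); eliminate II.
Row r3 is strictly dominated by row r1 (11>8, 6>5); eliminate r3.
Column I is strictly dominated by III for Firm B (6<11, 5<10); eliminate I.
Row r2 is strictly dominated by row r1 (6>5); eliminate r2.
Only (r1, III) remains, with payoff 6.

6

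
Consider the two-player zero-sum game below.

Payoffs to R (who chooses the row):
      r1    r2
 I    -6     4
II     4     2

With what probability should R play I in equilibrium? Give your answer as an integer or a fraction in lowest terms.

1/6

Row minima are -6 and 2, so R's maximin is 2; column maxima are 4 and 4, so C's minimax is 4. These differ, so the equilibrium is in mixed strategies.
Let R play I with probability p. C is indifferent when −6p + 4(1−p) = 4p + 2(1−p), giving p = 1/6.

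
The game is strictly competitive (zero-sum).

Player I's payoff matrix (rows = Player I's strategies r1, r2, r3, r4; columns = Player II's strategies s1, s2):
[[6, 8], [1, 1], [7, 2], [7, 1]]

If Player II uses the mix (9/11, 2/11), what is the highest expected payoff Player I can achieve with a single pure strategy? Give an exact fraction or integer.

70/11

r1: (6)·(9/11) + (8)·(2/11) = 70/11.
r2: (1)·(9/11) + (1)·(2/11) = 1.
r3: (7)·(9/11) + (2)·(2/11) = 67/11.
r4: (7)·(9/11) + (1)·(2/11) = 65/11.
The best pure response is r1 with expected payoff 70/11.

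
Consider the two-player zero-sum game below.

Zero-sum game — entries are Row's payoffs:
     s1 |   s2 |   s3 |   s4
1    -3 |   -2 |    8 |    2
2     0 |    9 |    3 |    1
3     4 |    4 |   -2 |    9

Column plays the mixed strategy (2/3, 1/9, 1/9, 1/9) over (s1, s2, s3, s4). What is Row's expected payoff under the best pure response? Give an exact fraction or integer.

35/9

1: (-3)·(2/3) + (-2)·(1/9) + (8)·(1/9) + (2)·(1/9) = -10/9.
2: (0)·(2/3) + (9)·(1/9) + (3)·(1/9) + (1)·(1/9) = 13/9.
3: (4)·(2/3) + (4)·(1/9) + (-2)·(1/9) + (9)·(1/9) = 35/9.
The best pure response is 3 with expected payoff 35/9.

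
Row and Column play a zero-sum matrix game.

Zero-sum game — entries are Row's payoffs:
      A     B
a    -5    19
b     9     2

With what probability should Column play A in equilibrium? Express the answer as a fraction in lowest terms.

Row minima are -5 and 2, so Row's maximin is 2; column maxima are 9 and 19, so Column's minimax is 9. These differ, so the equilibrium is in mixed strategies.
Let Column play A with probability q. Row is indifferent when −5q + 19(1−q) = 9q + 2(1−q), giving q = 17/31.

17/31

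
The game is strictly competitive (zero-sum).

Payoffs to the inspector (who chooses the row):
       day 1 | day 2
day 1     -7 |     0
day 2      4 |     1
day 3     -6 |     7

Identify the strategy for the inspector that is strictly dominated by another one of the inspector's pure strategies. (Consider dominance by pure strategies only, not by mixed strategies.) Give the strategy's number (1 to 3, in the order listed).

Compare day 1 with day 2: 4 > -7, 1 > 0.
So day 2 strictly dominates day 1 for the inspector; day 1 is strictly dominated.

1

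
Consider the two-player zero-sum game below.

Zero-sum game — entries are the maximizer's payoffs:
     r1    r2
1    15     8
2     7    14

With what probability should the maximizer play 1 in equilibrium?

1/2

Row minima are 8 and 7, so the maximizer's maximin is 8; column maxima are 15 and 14, so the minimizer's minimax is 14. These differ, so the equilibrium is in mixed strategies.
Let the maximizer play 1 with probability p. The minimizer is indifferent when 15p + 7(1−p) = 8p + 14(1−p), giving p = 1/2.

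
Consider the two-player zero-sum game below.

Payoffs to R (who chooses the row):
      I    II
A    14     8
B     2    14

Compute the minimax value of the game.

10

Row minima are 8 and 2, so R's maximin is 8; column maxima are 14 and 14, so C's minimax is 14. These differ, so the equilibrium is in mixed strategies.
Let R play A with probability p. C is indifferent when 14p + 2(1−p) = 8p + 14(1−p), giving p = 2/3.
Let C play I with probability q. R is indifferent when 14q + 8(1−q) = 2q + 14(1−q), giving q = 1/3.
The value is 14·(1/3) + (8)·(2/3) = 10.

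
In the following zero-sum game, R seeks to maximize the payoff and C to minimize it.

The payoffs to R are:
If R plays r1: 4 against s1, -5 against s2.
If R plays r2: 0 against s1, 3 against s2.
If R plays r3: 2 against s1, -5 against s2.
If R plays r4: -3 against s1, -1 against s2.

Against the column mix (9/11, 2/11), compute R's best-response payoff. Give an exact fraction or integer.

26/11

r1: (4)·(9/11) + (-5)·(2/11) = 26/11.
r2: (0)·(9/11) + (3)·(2/11) = 6/11.
r3: (2)·(9/11) + (-5)·(2/11) = 8/11.
r4: (-3)·(9/11) + (-1)·(2/11) = -29/11.
The best pure response is r1 with expected payoff 26/11.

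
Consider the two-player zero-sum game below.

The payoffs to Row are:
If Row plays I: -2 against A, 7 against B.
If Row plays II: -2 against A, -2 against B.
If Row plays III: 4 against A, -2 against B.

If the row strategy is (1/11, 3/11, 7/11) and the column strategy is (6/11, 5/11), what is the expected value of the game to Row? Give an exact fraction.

Against (6/11, 5/11), each row's expected payoff is I: 23/11; II: -2; III: 14/11.
Taking the (1/11, 3/11, 7/11)-weighted average: (1/11)·(23/11) + (3/11)·(-2) + (7/11)·(14/11) = 5/11.

5/11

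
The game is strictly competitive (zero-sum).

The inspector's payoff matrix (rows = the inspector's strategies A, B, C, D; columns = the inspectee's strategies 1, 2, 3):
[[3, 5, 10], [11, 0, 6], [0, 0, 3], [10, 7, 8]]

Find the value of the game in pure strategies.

7

Row minima: 3, 0, 0, 7 → the inspector's maximin is 7.
Column maxima: 11, 7, 10 → the inspectee's minimax is 7.
They coincide at (D, 2), so the value is 7.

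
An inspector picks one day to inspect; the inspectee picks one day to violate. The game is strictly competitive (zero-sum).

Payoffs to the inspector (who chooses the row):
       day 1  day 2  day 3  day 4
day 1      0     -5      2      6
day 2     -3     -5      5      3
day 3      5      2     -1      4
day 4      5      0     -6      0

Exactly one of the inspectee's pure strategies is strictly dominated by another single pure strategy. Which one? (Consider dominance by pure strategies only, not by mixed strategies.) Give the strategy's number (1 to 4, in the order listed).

1

The inspectee prefers columns that give the inspector less. Compare day 1 with day 2: -5 < 0, -5 < -3, 2 < 5, 0 < 5.
So day 2 strictly dominates day 1 for the inspectee; day 1 is strictly dominated.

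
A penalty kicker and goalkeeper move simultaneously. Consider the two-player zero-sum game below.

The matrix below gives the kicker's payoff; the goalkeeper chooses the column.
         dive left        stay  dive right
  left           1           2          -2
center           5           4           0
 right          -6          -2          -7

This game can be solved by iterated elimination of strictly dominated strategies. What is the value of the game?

0

Column stay is strictly dominated by dive right for the goalkeeper (-2<2, 0<4, -7<-2); eliminate stay.
Column dive left is strictly dominated by dive right for the goalkeeper (-2<1, 0<5, -7<-6); eliminate dive left.
Row right is strictly dominated by row left (-2>-7); eliminate right.
Row left is strictly dominated by row center (0>-2); eliminate left.
Only (center, dive right) remains, with payoff 0.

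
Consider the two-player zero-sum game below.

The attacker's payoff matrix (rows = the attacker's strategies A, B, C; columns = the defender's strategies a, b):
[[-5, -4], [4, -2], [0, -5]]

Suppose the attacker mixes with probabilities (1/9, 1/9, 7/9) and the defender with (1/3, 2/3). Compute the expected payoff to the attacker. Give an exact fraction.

-83/27

Against (1/3, 2/3), each row's expected payoff is A: -13/3; B: 0; C: -10/3.
Taking the (1/9, 1/9, 7/9)-weighted average: (1/9)·(-13/3) + (1/9)·(0) + (7/9)·(-10/3) = -83/27.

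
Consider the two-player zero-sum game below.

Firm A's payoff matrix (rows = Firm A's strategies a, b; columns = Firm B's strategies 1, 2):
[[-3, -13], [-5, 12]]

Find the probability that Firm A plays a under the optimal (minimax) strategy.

17/27

Row minima are -13 and -5, so Firm A's maximin is -5; column maxima are -3 and 12, so Firm B's minimax is -3. These differ, so the equilibrium is in mixed strategies.
Let Firm A play a with probability p. Firm B is indifferent when −3p − 5(1−p) = −13p + 12(1−p), giving p = 17/27.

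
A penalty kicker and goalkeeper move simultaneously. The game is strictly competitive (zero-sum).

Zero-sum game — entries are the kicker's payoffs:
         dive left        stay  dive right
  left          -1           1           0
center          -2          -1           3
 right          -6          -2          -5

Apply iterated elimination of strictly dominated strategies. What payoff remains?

-1

Row right is strictly dominated by row left (-1>-6, 1>-2, 0>-5); eliminate right.
Column dive right is strictly dominated by dive left for the goalkeeper (-1<0, -2<3); eliminate dive right.
Row center is strictly dominated by row left (-1>-2, 1>-1); eliminate center.
Column stay is strictly dominated by dive left for the goalkeeper (-1<1); eliminate stay.
Only (left, dive left) remains, with payoff -1.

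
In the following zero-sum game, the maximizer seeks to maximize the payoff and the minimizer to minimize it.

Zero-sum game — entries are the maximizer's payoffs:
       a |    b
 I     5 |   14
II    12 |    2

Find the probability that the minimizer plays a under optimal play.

12/19

Row minima are 5 and 2, so the maximizer's maximin is 5; column maxima are 12 and 14, so the minimizer's minimax is 12. These differ, so the equilibrium is in mixed strategies.
Let the minimizer play a with probability q. The maximizer is indifferent when 5q + 14(1−q) = 12q + 2(1−q), giving q = 12/19.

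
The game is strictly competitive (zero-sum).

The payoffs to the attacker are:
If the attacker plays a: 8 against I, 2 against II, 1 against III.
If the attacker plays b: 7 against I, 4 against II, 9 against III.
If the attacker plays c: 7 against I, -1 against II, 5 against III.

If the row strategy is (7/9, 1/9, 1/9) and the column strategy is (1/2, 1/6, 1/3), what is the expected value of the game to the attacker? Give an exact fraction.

269/54

Against (1/2, 1/6, 1/3), each row's expected payoff is a: 14/3; b: 43/6; c: 5.
Taking the (7/9, 1/9, 1/9)-weighted average: (7/9)·(14/3) + (1/9)·(43/6) + (1/9)·(5) = 269/54.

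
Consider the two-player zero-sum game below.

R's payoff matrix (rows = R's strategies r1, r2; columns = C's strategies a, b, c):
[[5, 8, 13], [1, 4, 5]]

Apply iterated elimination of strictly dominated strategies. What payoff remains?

5

Column b is strictly dominated by a for C (5<8, 1<4); eliminate b.
Row r2 is strictly dominated by row r1 (5>1, 13>5); eliminate r2.
Column c is strictly dominated by a for C (5<13); eliminate c.
Only (r1, a) remains, with payoff 5.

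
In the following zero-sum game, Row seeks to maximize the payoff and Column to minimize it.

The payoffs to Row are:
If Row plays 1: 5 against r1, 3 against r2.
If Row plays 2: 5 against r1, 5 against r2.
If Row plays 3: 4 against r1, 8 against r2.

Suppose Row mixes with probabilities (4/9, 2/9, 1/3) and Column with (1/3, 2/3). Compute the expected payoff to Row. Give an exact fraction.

Against (1/3, 2/3), each row's expected payoff is 1: 11/3; 2: 5; 3: 20/3.
Taking the (4/9, 2/9, 1/3)-weighted average: (4/9)·(11/3) + (2/9)·(5) + (1/3)·(20/3) = 134/27.

134/27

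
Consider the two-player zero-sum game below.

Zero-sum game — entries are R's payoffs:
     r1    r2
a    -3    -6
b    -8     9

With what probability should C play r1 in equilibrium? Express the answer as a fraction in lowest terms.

Row minima are -6 and -8, so R's maximin is -6; column maxima are -3 and 9, so C's minimax is -3. These differ, so the equilibrium is in mixed strategies.
Let C play r1 with probability q. R is indifferent when −3q − 6(1−q) = −8q + 9(1−q), giving q = 3/4.

3/4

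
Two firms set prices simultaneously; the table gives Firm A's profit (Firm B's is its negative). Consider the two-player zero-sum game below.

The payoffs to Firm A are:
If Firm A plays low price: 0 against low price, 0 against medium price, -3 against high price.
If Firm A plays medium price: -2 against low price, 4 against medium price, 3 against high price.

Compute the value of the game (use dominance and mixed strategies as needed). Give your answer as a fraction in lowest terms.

Column medium price is strictly dominated by high price for Firm B (it gives Firm A more in every row).
The remaining 2×2 game on (low price, medium price) × (low price, high price) has no saddle point. Let Firm A play low price with probability p; indifference gives −2(1−p) = −3p + 3(1−p), so p = 5/8.
Similarly Firm B's optimal q on low price is 3/4, and the value is 0·(3/4) + (-3)·(1/4) = -3/4.

-3/4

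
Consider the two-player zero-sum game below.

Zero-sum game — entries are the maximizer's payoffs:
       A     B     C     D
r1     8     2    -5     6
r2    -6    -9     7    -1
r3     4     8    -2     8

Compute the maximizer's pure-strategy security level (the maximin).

-2

The worst-case payoff for each row is r1: -5, r2: -9, r3: -2.
The best of these is -2.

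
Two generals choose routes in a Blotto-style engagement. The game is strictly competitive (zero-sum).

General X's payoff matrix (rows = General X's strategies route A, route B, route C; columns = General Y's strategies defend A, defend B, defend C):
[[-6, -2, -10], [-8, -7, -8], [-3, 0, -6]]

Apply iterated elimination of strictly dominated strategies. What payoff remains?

Column defend B is strictly dominated by defend A for General Y (-6<-2, -8<-7, -3<0); eliminate defend B.
Row route A is strictly dominated by row route C (-3>-6, -6>-10); eliminate route A.
Row route B is strictly dominated by row route C (-3>-8, -6>-8); eliminate route B.
Column defend A is strictly dominated by defend C for General Y (-6<-3); eliminate defend A.
Only (route C, defend C) remains, with payoff -6.

-6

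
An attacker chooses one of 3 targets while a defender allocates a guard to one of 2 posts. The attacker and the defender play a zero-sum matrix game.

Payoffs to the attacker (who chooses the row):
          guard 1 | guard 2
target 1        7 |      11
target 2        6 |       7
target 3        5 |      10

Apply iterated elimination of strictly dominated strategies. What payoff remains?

Column guard 2 is strictly dominated by guard 1 for the defender (7<11, 6<7, 5<10); eliminate guard 2.
Row target 3 is strictly dominated by row target 1 (7>5); eliminate target 3.
Row target 2 is strictly dominated by row target 1 (7>6); eliminate target 2.
Only (target 1, guard 1) remains, with payoff 7.

7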